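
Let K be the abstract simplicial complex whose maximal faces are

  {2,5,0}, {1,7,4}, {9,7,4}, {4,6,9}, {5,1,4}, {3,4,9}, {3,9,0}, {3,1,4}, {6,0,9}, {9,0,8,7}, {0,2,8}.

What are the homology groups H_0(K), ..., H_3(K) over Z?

H_0 = Z,  H_1 = Z,  H_2 = 0,  H_3 = 0.

Fix the vertex order 0 < 1 < 2 < 3 < 4 < 5 < 6 < 7 < 8 < 9 and write every simplex with vertices in increasing order. Then dim K = 3 and the simplices of K are:

  0-simplices (10): [0], [1], [2], [3], [4], [5], [6], [7], [8], [9]
  1-simplices (23): [0,2], [0,3], [0,5], [0,6], [0,7], [0,8], [0,9], [1,3], [1,4], [1,5], [1,7], [2,5], [2,8], [3,4], [3,9], [4,5], [4,6], [4,7], [4,9], [6,9], [7,8], [7,9], [8,9]
  2-simplices (14): [0,2,5], [0,2,8], [0,3,9], [0,6,9], [0,7,8], [0,7,9], [0,8,9], [1,3,4], [1,4,5], [1,4,7], [3,4,9], [4,6,9], [4,7,9], [7,8,9]
  3-simplices (1): [0,7,8,9]

giving chain groups C_0 ≅ Z^10, C_1 ≅ Z^23, C_2 ≅ Z^14, C_3 ≅ Z^1.

∂_1: C_1 → C_0 maps an edge to its endpoints' difference, ∂[p,q] = q − p. For instance
  ∂[1,3] = [3] − [1].
This gives a 10×23 integer matrix of rank 9; reducing to Smith normal form yields diagonal entries (1,1,1,1,1,1,1,1,1).

∂_2: C_2 → C_1 acts by ∂[p,q,r] = [q,r] − [p,r] + [p,q]. For instance
  ∂[4,6,9] = [6,9] − [4,9] + [4,6],
  ∂[1,3,4] = [3,4] − [1,4] + [1,3].
This gives a 23×14 integer matrix of rank 13; reducing to Smith normal form yields diagonal entries (1,1,1,1,1,1,1,1,1,1,1,1,1).

The boundary map ∂_3: C_3 → C_2 sends each 3-simplex σ to the alternating sum Σ_i (−1)^i (σ with its i-th vertex removed). For instance
  ∂[0,7,8,9] = [7,8,9] − [0,8,9] + [0,7,9] − [0,7,8].
The 14×1 boundary matrix has rank 1 and Smith normal form diag(1).

Computing H_k = (kernel of ∂_k) / (image of ∂_{k+1}):

  H_0: rank C_0 − rank ∂_1 = 10 − 9 = 1, and the invariant factors of ∂_1 are all 1, so H_0 ≅ Z.
  H_1: rank ker ∂_1 − rank ∂_2 = (23 − 9) − 13 = 1, and the invariant factors of ∂_2 are all 1, so H_1 ≅ Z.
  H_2: rank ker ∂_2 − rank ∂_3 = (14 − 13) − 1 = 0, and the invariant factors of ∂_3 are all 1, so H_2 ≅ 0.
  H_3: rank ker ∂_3 − rank ∂_4 = (1 − 1) − 0 = 0, and there is no ∂_4, so H_3 ≅ 0.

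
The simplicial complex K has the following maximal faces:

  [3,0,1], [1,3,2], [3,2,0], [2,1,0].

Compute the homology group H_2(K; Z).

Take the total order 0 < 1 < 2 < 3 on the vertex set. Then K (dimension 2) consists of the simplices:

  0-simplices (4): [0], [1], [2], [3]
  1-simplices (6): [0,1], [0,2], [0,3], [1,2], [1,3], [2,3]
  2-simplices (4): [0,1,2], [0,1,3], [0,2,3], [1,2,3]

Hence C_0 ≅ Z^4, C_1 ≅ Z^6, C_2 ≅ Z^4.

∂_1: C_1 → C_0 sends each edge [p,q] (with p < q) to q − p.
The resulting 4×6 matrix has rank 3, and its Smith normal form has invariant factors (1,1,1).

The boundary map ∂_2: C_2 → C_1 acts by ∂[p,q,r] = [q,r] − [p,r] + [p,q]. For instance
  ∂[0,2,3] = [2,3] − [0,3] + [0,2],
  ∂[0,1,3] = [1,3] − [0,3] + [0,1].
As a 6×4 matrix over Z this has rank 3, with invariant factors (1,1,1).

Reading off H_k = ker ∂_k / im ∂_{k+1}:

  H_2: rank ker ∂_2 − rank ∂_3 = (4 − 3) − 0 = 1, and there is no ∂_3, so H_2 = Z.

H_2 ≅ Z.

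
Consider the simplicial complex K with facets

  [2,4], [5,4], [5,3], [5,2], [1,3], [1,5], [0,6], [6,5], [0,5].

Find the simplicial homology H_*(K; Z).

Take the total order 0 < 1 < 2 < 3 < 4 < 5 < 6 on the vertex set. Then K (dimension 1) consists of the simplices:

  0-simplices (7): [0], [1], [2], [3], [4], [5], [6]
  1-simplices (9): [0,5], [0,6], [1,3], [1,5], [2,4], [2,5], [3,5], [4,5], [5,6]

giving chain groups C_0 ≅ Z^7, C_1 ≅ Z^9.

The boundary map ∂_1: C_1 → C_0 sends each edge [p,q] (with p < q) to q − p. For instance
  ∂[1,5] = [5] − [1].
This gives a 7×9 integer matrix of rank 6; reducing to Smith normal form yields diagonal entries (1,1,1,1,1,1).

From H_k ≅ ker(∂_k) / im(∂_{k+1}) we obtain:

  H_0: rank C_0 − rank ∂_1 = 7 − 6 = 1, and the invariant factors of ∂_1 are all 1, so H_0 ≅ Z.
  H_1: rank ker ∂_1 − rank ∂_2 = (9 − 6) − 0 = 3, and there is no ∂_2, so H_1 ≅ Z^3.

H_0 ≅ Z,  H_1 ≅ Z^3.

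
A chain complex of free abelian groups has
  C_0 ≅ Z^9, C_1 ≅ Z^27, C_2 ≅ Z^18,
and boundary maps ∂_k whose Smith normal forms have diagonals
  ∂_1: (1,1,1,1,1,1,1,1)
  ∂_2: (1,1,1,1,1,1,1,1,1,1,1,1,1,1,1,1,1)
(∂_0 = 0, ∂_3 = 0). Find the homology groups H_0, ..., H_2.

H_0: b_0 = 9 − 0 − 8 = 1; torsion from ∂_1 factors > 1: none. So H_0 ≅ Z.
H_1: b_1 = 27 − 8 − 17 = 2; torsion from ∂_2 factors > 1: none. So H_1 ≅ Z^2.
H_2: b_2 = 18 − 17 − 0 = 1; torsion from ∂_3 factors > 1: none. So H_2 ≅ Z.

H_0 ≅ Z,  H_1 ≅ Z^2,  H_2 ≅ Z.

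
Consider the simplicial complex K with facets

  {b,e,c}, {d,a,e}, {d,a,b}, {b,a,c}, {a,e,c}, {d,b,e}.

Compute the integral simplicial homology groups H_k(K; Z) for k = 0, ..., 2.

Fix the vertex order a < b < c < d < e and write every simplex with vertices in increasing order. Then dim K = 2 and the simplices of K are:

  0-simplices (5): a, b, c, d, e
  1-simplices (9): ab, ac, ad, ae, bc, bd, be, ce, de
  2-simplices (6): abc, abd, ace, ade, bce, bde

giving chain groups C_0 ≅ Z^5, C_1 ≅ Z^9, C_2 ≅ Z^6.

The boundary map ∂_1: C_1 → C_0 sends each edge [p,q] (with p < q) to q − p.
This gives a 5×9 integer matrix of rank 4; reducing to Smith normal form yields diagonal entries (1,1,1,1).

The boundary map ∂_2: C_2 → C_1 sends each 2-simplex [p,q,r] to [q,r] − [p,r] + [p,q]. For instance
  ∂ace = ce − ae + ac,
  ∂ade = de − ae + ad.
This gives a 9×6 integer matrix of rank 5; reducing to Smith normal form yields diagonal entries (1,1,1,1,1).

Computing H_k = (kernel of ∂_k) / (image of ∂_{k+1}):

  H_0: rank C_0 − rank ∂_1 = 5 − 4 = 1, and the invariant factors of ∂_1 are all 1, so H_0 = Z.
  H_1: rank ker ∂_1 − rank ∂_2 = (9 − 4) − 5 = 0, and the invariant factors of ∂_2 are all 1, so H_1 = 0.
  H_2: rank ker ∂_2 − rank ∂_3 = (6 − 5) − 0 = 1, and there is no ∂_3, so H_2 = Z.

H_0 = Z,  H_1 = 0,  H_2 = Z.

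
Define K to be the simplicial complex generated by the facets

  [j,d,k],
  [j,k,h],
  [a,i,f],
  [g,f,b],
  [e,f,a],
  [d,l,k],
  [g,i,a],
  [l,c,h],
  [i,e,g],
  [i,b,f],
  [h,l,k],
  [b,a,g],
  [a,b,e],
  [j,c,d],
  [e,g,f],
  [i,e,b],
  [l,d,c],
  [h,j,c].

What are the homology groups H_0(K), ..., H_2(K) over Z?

Order the vertices as a < b < c < d < e < f < g < h < i < j < k < l. Listing each simplex with vertices in this order, K has dimension 2 with simplices:

  0-simplices (12): a, b, c, d, e, f, g, h, i, j, k, l
  1-simplices (27): ab, ae, af, ag, ai, be, bf, bg, bi, cd, ch, cj, cl, dj, dk, dl, ef, eg, ei, fg, fi, gi, hj, hk, hl, jk, kl
  2-simplices (18): abe, abg, aef, afi, agi, bei, bfg, bfi, cdj, cdl, chj, chl, djk, dkl, efg, egi, hjk, hkl

giving chain groups C_0 ≅ Z^12, C_1 ≅ Z^27, C_2 ≅ Z^18.

Boundary ∂_1: C_1 → C_0 is given by ∂[p,q] = [q] − [p]. For instance
  ∂bf = f − b.
This gives a 12×27 integer matrix of rank 10; reducing to Smith normal form yields diagonal entries (1,1,1,1,1,1,1,1,1,1).

Boundary ∂_2: C_2 → C_1 maps a triangle to the signed sum of its edges. For instance
  ∂bfi = fi − bi + bf,
  ∂bfg = fg − bg + bf.
The resulting 27×18 matrix has rank 17, and its Smith normal form has invariant factors (1,1,1,1,1,1,1,1,1,1,1,1,1,1,1,1,2).

From H_k ≅ ker(∂_k) / im(∂_{k+1}) we obtain:

  H_0: rank C_0 − rank ∂_1 = 12 − 10 = 2, and the invariant factors of ∂_1 are all 1, so H_0 ≅ Z^2.
  H_1: rank ker ∂_1 − rank ∂_2 = (27 − 10) − 17 = 0, and ∂_2 has invariant factor 2 > 1, so H_1 ≅ Z/2.
  H_2: rank ker ∂_2 − rank ∂_3 = (18 − 17) − 0 = 1, and there is no ∂_3, so H_2 ≅ Z.

(K is a triangulation of the disjoint union of the real projective plane RP^2 and the 2-sphere S^2.)

H_0 ≅ Z^2,  H_1 ≅ Z/2,  H_2 ≅ Z.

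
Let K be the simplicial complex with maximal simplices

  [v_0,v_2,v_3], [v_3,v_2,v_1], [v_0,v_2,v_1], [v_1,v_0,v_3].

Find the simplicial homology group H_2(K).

Fix the vertex order v_0 < v_1 < v_2 < v_3 and write every simplex with vertices in increasing order. Then dim K = 2 and the simplices of K are:

  0-simplices (4): [v_0], [v_1], [v_2], [v_3]
  1-simplices (6): [v_0,v_1], [v_0,v_2], [v_0,v_3], [v_1,v_2], [v_1,v_3], [v_2,v_3]
  2-simplices (4): [v_0,v_1,v_2], [v_0,v_1,v_3], [v_0,v_2,v_3], [v_1,v_2,v_3]

Hence C_0 ≅ Z^4, C_1 ≅ Z^6, C_2 ≅ Z^4.

∂_1: C_1 → C_0 sends each edge [p,q] (with p < q) to q − p. For instance
  ∂[v_0,v_2] = [v_2] − [v_0].
As a 4×6 matrix over Z this has rank 3, with invariant factors (1,1,1).

Boundary ∂_2: C_2 → C_1 acts by ∂[p,q,r] = [q,r] − [p,r] + [p,q]. For instance
  ∂[v_0,v_1,v_3] = [v_1,v_3] − [v_0,v_3] + [v_0,v_1],
  ∂[v_0,v_2,v_3] = [v_2,v_3] − [v_0,v_3] + [v_0,v_2].
This gives a 6×4 integer matrix of rank 3; reducing to Smith normal form yields diagonal entries (1,1,1).

Computing H_k = (kernel of ∂_k) / (image of ∂_{k+1}):

  H_2: rank ker ∂_2 − rank ∂_3 = (4 − 3) − 0 = 1, and there is no ∂_3, so H_2 ≅ Z.

H_2 ≅ Z.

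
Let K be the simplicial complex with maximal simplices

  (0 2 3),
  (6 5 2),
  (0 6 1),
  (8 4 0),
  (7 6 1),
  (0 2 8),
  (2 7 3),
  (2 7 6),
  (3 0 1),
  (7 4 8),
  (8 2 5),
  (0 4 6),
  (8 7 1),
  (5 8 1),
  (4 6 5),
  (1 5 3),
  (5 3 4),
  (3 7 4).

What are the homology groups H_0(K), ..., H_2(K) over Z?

Fix the vertex order 0 < 1 < 2 < 3 < 4 < 5 < 6 < 7 < 8 and write every simplex with vertices in increasing order. Then dim K = 2 and the simplices of K are:

  0-simplices (9): [0], [1], [2], [3], [4], [5], [6], [7], [8]
  1-simplices (27): (27 of them)
  2-simplices (18): [0,1,3], [0,1,6], [0,2,3], [0,2,8], [0,4,6], [0,4,8], [1,3,5], [1,5,8], [1,6,7], [1,7,8], [2,3,7], [2,5,6], [2,5,8], [2,6,7], [3,4,5], [3,4,7], [4,5,6], [4,7,8]

Hence C_0 ≅ Z^9, C_1 ≅ Z^27, C_2 ≅ Z^18.

The boundary map ∂_1: C_1 → C_0 is given by ∂[p,q] = [q] − [p].
This gives a 9×27 integer matrix of rank 8; reducing to Smith normal form yields diagonal entries (1,1,1,1,1,1,1,1).

Boundary ∂_2: C_2 → C_1 maps a triangle to the signed sum of its edges. For instance
  ∂[3,4,7] = [4,7] − [3,7] + [3,4],
  ∂[1,6,7] = [6,7] − [1,7] + [1,6].
The 27×18 boundary matrix has rank 17 and Smith normal form diag(1,1,1,1,1,1,1,1,1,1,1,1,1,1,1,1,1).

Computing H_k = (kernel of ∂_k) / (image of ∂_{k+1}):

  H_0: rank C_0 − rank ∂_1 = 9 − 8 = 1, and the invariant factors of ∂_1 are all 1, so H_0 = Z.
  H_1: rank ker ∂_1 − rank ∂_2 = (27 − 8) − 17 = 2, and the invariant factors of ∂_2 are all 1, so H_1 = Z^2.
  H_2: rank ker ∂_2 − rank ∂_3 = (18 − 17) − 0 = 1, and there is no ∂_3, so H_2 = Z.

(K is a triangulation of the torus T^2.)

H_0 ≅ Z,  H_1 ≅ Z^2,  H_2 ≅ Z.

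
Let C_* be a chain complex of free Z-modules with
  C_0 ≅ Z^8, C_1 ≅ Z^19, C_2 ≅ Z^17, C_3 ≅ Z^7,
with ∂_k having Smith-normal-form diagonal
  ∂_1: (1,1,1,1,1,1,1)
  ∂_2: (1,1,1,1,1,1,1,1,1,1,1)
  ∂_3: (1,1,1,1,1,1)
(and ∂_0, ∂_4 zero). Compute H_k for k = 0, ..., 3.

H_0: b_0 = 8 − 0 − 7 = 1; torsion from ∂_1 factors > 1: none. So H_0 ≅ Z.
H_1: b_1 = 19 − 7 − 11 = 1; torsion from ∂_2 factors > 1: none. So H_1 ≅ Z.
H_2: b_2 = 17 − 11 − 6 = 0; torsion from ∂_3 factors > 1: none. So H_2 ≅ 0.
H_3: b_3 = 7 − 6 − 0 = 1; torsion from ∂_4 factors > 1: none. So H_3 ≅ Z.

H_0 ≅ Z,  H_1 ≅ Z,  H_2 = 0,  H_3 ≅ Z.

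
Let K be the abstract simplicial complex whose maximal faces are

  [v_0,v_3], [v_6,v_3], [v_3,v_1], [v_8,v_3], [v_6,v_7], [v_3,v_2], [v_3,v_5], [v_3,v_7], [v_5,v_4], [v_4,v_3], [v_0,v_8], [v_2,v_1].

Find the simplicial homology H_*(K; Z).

Order the vertices as v_0 < v_1 < v_2 < v_3 < v_4 < v_5 < v_6 < v_7 < v_8. Listing each simplex with vertices in this order, K has dimension 1 with simplices:

  0-simplices (9): [v_0], [v_1], [v_2], [v_3], [v_4], [v_5], [v_6], [v_7], [v_8]
  1-simplices (12): [v_0,v_3], [v_0,v_8], [v_1,v_2], [v_1,v_3], [v_2,v_3], [v_3,v_4], [v_3,v_5], [v_3,v_6], [v_3,v_7], [v_3,v_8], [v_4,v_5], [v_6,v_7]

Hence C_0 ≅ Z^9, C_1 ≅ Z^12.

∂_1: C_1 → C_0 is given by ∂[p,q] = [q] − [p].
This gives a 9×12 integer matrix of rank 8; reducing to Smith normal form yields diagonal entries (1,1,1,1,1,1,1,1).

Computing H_k = (kernel of ∂_k) / (image of ∂_{k+1}):

  H_0: rank C_0 − rank ∂_1 = 9 − 8 = 1, and the invariant factors of ∂_1 are all 1, so H_0 ≅ Z.
  H_1: rank ker ∂_1 − rank ∂_2 = (12 − 8) − 0 = 4, and there is no ∂_2, so H_1 ≅ Z^4.

As a check, the Euler characteristic is 9 − 12 = -3, which agrees with 1 − 4 = -3.

H_0 = Z,  H_1 = Z^4.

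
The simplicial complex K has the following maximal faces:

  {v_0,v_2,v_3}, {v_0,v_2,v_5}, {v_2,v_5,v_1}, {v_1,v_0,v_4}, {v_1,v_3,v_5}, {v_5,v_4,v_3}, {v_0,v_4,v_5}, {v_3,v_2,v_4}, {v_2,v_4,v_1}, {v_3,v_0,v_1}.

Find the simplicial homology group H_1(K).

K has 6 vertices, 15 edges, 10 triangles.
rank ∂_1 = 5, rank ∂_2 = 10 ⇒ b_1 = 15 − 5 − 10 = 0; ∂_2 has invariant factor(s) [2] giving torsion. So H_1 = Z/2.

H_1 = Z/2.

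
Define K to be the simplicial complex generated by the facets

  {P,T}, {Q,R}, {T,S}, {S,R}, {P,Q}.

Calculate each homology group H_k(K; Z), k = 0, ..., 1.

Take the total order P < Q < R < S < T on the vertex set. Then K (dimension 1) consists of the simplices:

  0-simplices (5): P, Q, R, S, T
  1-simplices (5): PQ, PT, QR, RS, ST

so the chain groups are C_0 ≅ Z^5, C_1 ≅ Z^5.

The boundary map ∂_1: C_1 → C_0 maps an edge to its endpoints' difference, ∂[p,q] = q − p.
The 5×5 boundary matrix has rank 4 and Smith normal form diag(1,1,1,1).

From H_k ≅ ker(∂_k) / im(∂_{k+1}) we obtain:

  H_0: rank C_0 − rank ∂_1 = 5 − 4 = 1, and the invariant factors of ∂_1 are all 1, so H_0 ≅ Z.
  H_1: rank ker ∂_1 − rank ∂_2 = (5 − 4) − 0 = 1, and there is no ∂_2, so H_1 ≅ Z.

H_0 ≅ Z,  H_1 ≅ Z.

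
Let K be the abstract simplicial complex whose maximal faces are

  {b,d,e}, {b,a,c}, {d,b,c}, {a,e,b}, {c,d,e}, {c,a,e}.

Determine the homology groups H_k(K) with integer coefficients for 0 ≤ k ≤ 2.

Take the total order a < b < c < d < e on the vertex set. Then K (dimension 2) consists of the simplices:

  0-simplices (5): a, b, c, d, e
  1-simplices (9): ab, ac, ae, bc, bd, be, cd, ce, de
  2-simplices (6): abc, abe, ace, bcd, bde, cde

giving chain groups C_0 ≅ Z^5, C_1 ≅ Z^9, C_2 ≅ Z^6.

Boundary ∂_1: C_1 → C_0 maps an edge to its endpoints' difference, ∂[p,q] = q − p. For instance
  ∂de = e − d.
As a 5×9 matrix over Z this has rank 4, with invariant factors (1,1,1,1).

Boundary ∂_2: C_2 → C_1 sends each 2-simplex [p,q,r] to [q,r] − [p,r] + [p,q]. For instance
  ∂bcd = cd − bd + bc,
  ∂cde = de − ce + cd.
This gives a 9×6 integer matrix of rank 5; reducing to Smith normal form yields diagonal entries (1,1,1,1,1).

Reading off H_k = ker ∂_k / im ∂_{k+1}:

  H_0: rank C_0 − rank ∂_1 = 5 − 4 = 1, and the invariant factors of ∂_1 are all 1, so H_0 ≅ Z.
  H_1: rank ker ∂_1 − rank ∂_2 = (9 − 4) − 5 = 0, and the invariant factors of ∂_2 are all 1, so H_1 ≅ 0.
  H_2: rank ker ∂_2 − rank ∂_3 = (6 − 5) − 0 = 1, and there is no ∂_3, so H_2 ≅ Z.

As a check, the Euler characteristic is 5 − 9 + 6 = 2, which agrees with 1 − 0 + 1 = 2.

H_0 ≅ Z,  H_1 = 0,  H_2 ≅ Z.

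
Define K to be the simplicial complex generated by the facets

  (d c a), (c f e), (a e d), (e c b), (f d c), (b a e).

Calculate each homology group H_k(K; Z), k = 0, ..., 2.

We work with the vertex ordering a < b < c < d < e < f. The simplices of K, each written with vertices in increasing order, are:

  0-simplices (6): a, b, c, d, e, f
  1-simplices (12): ab, ac, ad, ae, bc, be, cd, ce, cf, de, df, ef
  2-simplices (6): abe, acd, ade, bce, cdf, cef

so the chain groups are C_0 ≅ Z^6, C_1 ≅ Z^12, C_2 ≅ Z^6.

∂_1: C_1 → C_0 sends each edge [p,q] (with p < q) to q − p. For instance
  ∂ad = d − a.
The resulting 6×12 matrix has rank 5, and its Smith normal form has invariant factors (1,1,1,1,1).

Boundary ∂_2: C_2 → C_1 acts by ∂[p,q,r] = [q,r] − [p,r] + [p,q]. For instance
  ∂acd = cd − ad + ac,
  ∂cdf = df − cf + cd.
This gives a 12×6 integer matrix of rank 6; reducing to Smith normal form yields diagonal entries (1,1,1,1,1,1).

Computing H_k = (kernel of ∂_k) / (image of ∂_{k+1}):

  H_0: rank C_0 − rank ∂_1 = 6 − 5 = 1, and the invariant factors of ∂_1 are all 1, so H_0 ≅ Z.
  H_1: rank ker ∂_1 − rank ∂_2 = (12 − 5) − 6 = 1, and the invariant factors of ∂_2 are all 1, so H_1 ≅ Z.
  H_2: rank ker ∂_2 − rank ∂_3 = (6 − 6) − 0 = 0, and there is no ∂_3, so H_2 ≅ 0.

H_0 = Z,  H_1 = Z,  H_2 = 0.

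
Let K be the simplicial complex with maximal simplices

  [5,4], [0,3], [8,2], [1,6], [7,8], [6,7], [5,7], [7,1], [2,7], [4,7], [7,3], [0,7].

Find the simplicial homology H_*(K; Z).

H_0 = Z,  H_1 = Z^4.

Order the vertices as 0 < 1 < 2 < 3 < 4 < 5 < 6 < 7 < 8. Listing each simplex with vertices in this order, K has dimension 1 with simplices:

  0-simplices (9): [0], [1], [2], [3], [4], [5], [6], [7], [8]
  1-simplices (12): [0,3], [0,7], [1,6], [1,7], [2,7], [2,8], [3,7], [4,5], [4,7], [5,7], [6,7], [7,8]

Hence C_0 ≅ Z^9, C_1 ≅ Z^12.

∂_1: C_1 → C_0 maps an edge to its endpoints' difference, ∂[p,q] = q − p. For instance
  ∂[4,5] = [5] − [4].
The resulting 9×12 matrix has rank 8, and its Smith normal form has invariant factors (1,1,1,1,1,1,1,1).

Computing H_k = (kernel of ∂_k) / (image of ∂_{k+1}):

  H_0: rank C_0 − rank ∂_1 = 9 − 8 = 1, and the invariant factors of ∂_1 are all 1, so H_0 = Z.
  H_1: rank ker ∂_1 − rank ∂_2 = (12 − 8) − 0 = 4, and there is no ∂_2, so H_1 = Z^4.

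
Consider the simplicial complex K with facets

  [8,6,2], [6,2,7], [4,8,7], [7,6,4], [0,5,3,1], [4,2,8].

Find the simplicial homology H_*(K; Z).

H_0 = Z^2,  H_1 = Z,  H_2 = 0,  H_3 = 0.

We work with the vertex ordering 0 < 1 < 2 < 3 < 4 < 5 < 6 < 7 < 8. The simplices of K, each written with vertices in increasing order, are:

  0-simplices (9): [0], [1], [2], [3], [4], [5], [6], [7], [8]
  1-simplices (16): [0,1], [0,3], [0,5], [1,3], [1,5], [2,4], [2,6], [2,7], [2,8], [3,5], [4,6], [4,7], [4,8], [6,7], [6,8], [7,8]
  2-simplices (9): [0,1,3], [0,1,5], [0,3,5], [1,3,5], [2,4,8], [2,6,7], [2,6,8], [4,6,7], [4,7,8]
  3-simplices (1): [0,1,3,5]

so the chain groups are C_0 ≅ Z^9, C_1 ≅ Z^16, C_2 ≅ Z^9, C_3 ≅ Z^1.

Boundary ∂_1: C_1 → C_0 maps an edge to its endpoints' difference, ∂[p,q] = q − p. For instance
  ∂[6,7] = [7] − [6].
As a 9×16 matrix over Z this has rank 7, with invariant factors (1,1,1,1,1,1,1).

Boundary ∂_2: C_2 → C_1 acts by ∂[p,q,r] = [q,r] − [p,r] + [p,q]. For instance
  ∂[0,1,5] = [1,5] − [0,5] + [0,1],
  ∂[0,1,3] = [1,3] − [0,3] + [0,1].
The 16×9 boundary matrix has rank 8 and Smith normal form diag(1,1,1,1,1,1,1,1).

Boundary ∂_3: C_3 → C_2 sends each 3-simplex σ to the alternating sum Σ_i (−1)^i (σ with its i-th vertex removed). For instance
  ∂[0,1,3,5] = [1,3,5] − [0,3,5] + [0,1,5] − [0,1,3].
The resulting 9×1 matrix has rank 1, and its Smith normal form has invariant factors (1).

Reading off H_k = ker ∂_k / im ∂_{k+1}:

  H_0: rank C_0 − rank ∂_1 = 9 − 7 = 2, and the invariant factors of ∂_1 are all 1, so H_0 ≅ Z^2.
  H_1: rank ker ∂_1 − rank ∂_2 = (16 − 7) − 8 = 1, and the invariant factors of ∂_2 are all 1, so H_1 ≅ Z.
  H_2: rank ker ∂_2 − rank ∂_3 = (9 − 8) − 1 = 0, and the invariant factors of ∂_3 are all 1, so H_2 ≅ 0.
  H_3: rank ker ∂_3 − rank ∂_4 = (1 − 1) − 0 = 0, and there is no ∂_4, so H_3 ≅ 0.

As a check, the Euler characteristic is 9 − 16 + 9 − 1 = 1, which agrees with 2 − 1 + 0 − 0 = 1.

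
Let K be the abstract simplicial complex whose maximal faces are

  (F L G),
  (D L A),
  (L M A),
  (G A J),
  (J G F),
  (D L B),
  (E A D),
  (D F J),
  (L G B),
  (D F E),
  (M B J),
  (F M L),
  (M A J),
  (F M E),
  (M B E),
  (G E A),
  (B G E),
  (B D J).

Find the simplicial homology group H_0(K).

Fix the vertex order A < B < D < E < F < G < J < L < M and write every simplex with vertices in increasing order. Then dim K = 2 and the simplices of K are:

  0-simplices (9): A, B, D, E, F, G, J, L, M
  1-simplices (27): AD, AE, AG, AJ, AL, AM, BD, BE, BG, BJ, BL, BM, DE, DF, DJ, DL, EF, EG, EM, FG, FJ, FL, FM, GJ, GL, JM, LM
  2-simplices (18): ADE, ADL, AEG, AGJ, AJM, ALM, BDJ, BDL, BEG, BEM, BGL, BJM, DEF, DFJ, EFM, FGJ, FGL, FLM

so the chain groups are C_0 ≅ Z^9, C_1 ≅ Z^27, C_2 ≅ Z^18.

∂_1: C_1 → C_0 maps an edge to its endpoints' difference, ∂[p,q] = q − p. For instance
  ∂AE = E − A.
This gives a 9×27 integer matrix of rank 8; reducing to Smith normal form yields diagonal entries (1,1,1,1,1,1,1,1).

∂_2: C_2 → C_1 sends each 2-simplex [p,q,r] to [q,r] − [p,r] + [p,q]. For instance
  ∂BGL = GL − BL + BG,
  ∂AEG = EG − AG + AE.
This gives a 27×18 integer matrix of rank 17; reducing to Smith normal form yields diagonal entries (1,1,1,1,1,1,1,1,1,1,1,1,1,1,1,1,1).

Reading off H_k = ker ∂_k / im ∂_{k+1}:

  H_0: rank C_0 − rank ∂_1 = 9 − 8 = 1, and the invariant factors of ∂_1 are all 1, so H_0 = Z.

H_0 ≅ Z.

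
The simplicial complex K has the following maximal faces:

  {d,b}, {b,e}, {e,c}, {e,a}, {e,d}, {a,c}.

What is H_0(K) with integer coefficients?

H_0 = Z.

Fix the vertex order a < b < c < d < e and write every simplex with vertices in increasing order. Then dim K = 1 and the simplices of K are:

  0-simplices (5): a, b, c, d, e
  1-simplices (6): ac, ae, bd, be, ce, de

Hence C_0 ≅ Z^5, C_1 ≅ Z^6.

The boundary map ∂_1: C_1 → C_0 maps an edge to its endpoints' difference, ∂[p,q] = q − p. For instance
  ∂bd = d − b.
This gives a 5×6 integer matrix of rank 4; reducing to Smith normal form yields diagonal entries (1,1,1,1).

Computing H_k = (kernel of ∂_k) / (image of ∂_{k+1}):

  H_0: rank C_0 − rank ∂_1 = 5 − 4 = 1, and the invariant factors of ∂_1 are all 1, so H_0 = Z.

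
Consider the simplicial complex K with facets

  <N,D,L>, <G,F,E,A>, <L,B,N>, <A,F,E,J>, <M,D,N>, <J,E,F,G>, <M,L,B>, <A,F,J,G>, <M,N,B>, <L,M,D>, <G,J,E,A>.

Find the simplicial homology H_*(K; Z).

H_0 ≅ Z^2,  H_1 = 0,  H_2 ≅ Z,  H_3 ≅ Z.

Take the total order A < B < D < E < F < G < J < L < M < N on the vertex set. Then K (dimension 3) consists of the simplices:

  0-simplices (10): A, B, D, E, F, G, J, L, M, N
  1-simplices (19): AE, AF, AG, AJ, BL, BM, BN, DL, DM, DN, EF, EG, EJ, FG, FJ, GJ, LM, LN, MN
  2-simplices (16): AEF, AEG, AEJ, AFG, AFJ, AGJ, BLM, BLN, BMN, DLM, DLN, DMN, EFG, EFJ, EGJ, FGJ
  3-simplices (5): AEFG, AEFJ, AEGJ, AFGJ, EFGJ

so the chain groups are C_0 ≅ Z^10, C_1 ≅ Z^19, C_2 ≅ Z^16, C_3 ≅ Z^5.

∂_1: C_1 → C_0 sends each edge [p,q] (with p < q) to q − p. For instance
  ∂FG = G − F.
As a 10×19 matrix over Z this has rank 8, with invariant factors (1,1,1,1,1,1,1,1).

The boundary map ∂_2: C_2 → C_1 maps a triangle to the signed sum of its edges. For instance
  ∂EFJ = FJ − EJ + EF,
  ∂DMN = MN − DN + DM.
This gives a 19×16 integer matrix of rank 11; reducing to Smith normal form yields diagonal entries (1,1,1,1,1,1,1,1,1,1,1).

∂_3: C_3 → C_2 sends each 3-simplex σ to the alternating sum Σ_i (−1)^i (σ with its i-th vertex removed). For instance
  ∂AEFG = EFG − AFG + AEG − AEF,
  ∂AFGJ = FGJ − AGJ + AFJ − AFG.
The resulting 16×5 matrix has rank 4, and its Smith normal form has invariant factors (1,1,1,1).

Computing H_k = (kernel of ∂_k) / (image of ∂_{k+1}):

  H_0: rank C_0 − rank ∂_1 = 10 − 8 = 2, and the invariant factors of ∂_1 are all 1, so H_0 ≅ Z^2.
  H_1: rank ker ∂_1 − rank ∂_2 = (19 − 8) − 11 = 0, and the invariant factors of ∂_2 are all 1, so H_1 ≅ 0.
  H_2: rank ker ∂_2 − rank ∂_3 = (16 − 11) − 4 = 1, and the invariant factors of ∂_3 are all 1, so H_2 ≅ Z.
  H_3: rank ker ∂_3 − rank ∂_4 = (5 − 4) − 0 = 1, and there is no ∂_4, so H_3 ≅ Z.

(K is a triangulation of the disjoint union of the 2-sphere S^2 and the 3-sphere S^3.)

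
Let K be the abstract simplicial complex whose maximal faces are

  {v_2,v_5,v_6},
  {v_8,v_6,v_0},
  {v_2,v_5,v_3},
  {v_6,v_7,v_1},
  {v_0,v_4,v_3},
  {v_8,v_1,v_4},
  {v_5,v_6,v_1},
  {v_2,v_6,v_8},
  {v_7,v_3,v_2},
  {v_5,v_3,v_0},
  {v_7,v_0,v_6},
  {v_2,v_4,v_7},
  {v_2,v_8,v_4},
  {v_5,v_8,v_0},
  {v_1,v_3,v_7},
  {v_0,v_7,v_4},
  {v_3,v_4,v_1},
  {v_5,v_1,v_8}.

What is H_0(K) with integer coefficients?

H_0 ≅ Z.

Fix the vertex order v_0 < v_1 < v_2 < v_3 < v_4 < v_5 < v_6 < v_7 < v_8 and write every simplex with vertices in increasing order. Then dim K = 2 and the simplices of K are:

  0-simplices (9): [v_0], [v_1], [v_2], [v_3], [v_4], [v_5], [v_6], [v_7], [v_8]
  1-simplices (27): (27 of them)
  2-simplices (18): (18 of them)

giving chain groups C_0 ≅ Z^9, C_1 ≅ Z^27, C_2 ≅ Z^18.

∂_1: C_1 → C_0 is given by ∂[p,q] = [q] − [p].
As a 9×27 matrix over Z this has rank 8, with invariant factors (1,1,1,1,1,1,1,1).

∂_2: C_2 → C_1 maps a triangle to the signed sum of its edges. For instance
  ∂[v_0,v_5,v_8] = [v_5,v_8] − [v_0,v_8] + [v_0,v_5],
  ∂[v_1,v_4,v_8] = [v_4,v_8] − [v_1,v_8] + [v_1,v_4].
This gives a 27×18 integer matrix of rank 18; reducing to Smith normal form yields diagonal entries (1,1,1,1,1,1,1,1,1,1,1,1,1,1,1,1,1,2).

From H_k ≅ ker(∂_k) / im(∂_{k+1}) we obtain:

  H_0: rank C_0 − rank ∂_1 = 9 − 8 = 1, and the invariant factors of ∂_1 are all 1, so H_0 = Z.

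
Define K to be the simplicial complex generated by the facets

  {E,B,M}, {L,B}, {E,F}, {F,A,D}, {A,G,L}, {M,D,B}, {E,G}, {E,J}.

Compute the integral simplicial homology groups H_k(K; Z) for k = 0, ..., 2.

Fix the vertex order A < B < D < E < F < G < J < L < M and write every simplex with vertices in increasing order. Then dim K = 2 and the simplices of K are:

  0-simplices (9): A, B, D, E, F, G, J, L, M
  1-simplices (15): AD, AF, AG, AL, BD, BE, BL, BM, DF, DM, EF, EG, EJ, EM, GL
  2-simplices (4): ADF, AGL, BDM, BEM

Hence C_0 ≅ Z^9, C_1 ≅ Z^15, C_2 ≅ Z^4.

∂_1: C_1 → C_0 sends each edge [p,q] (with p < q) to q − p.
As a 9×15 matrix over Z this has rank 8, with invariant factors (1,1,1,1,1,1,1,1).

The boundary map ∂_2: C_2 → C_1 acts by ∂[p,q,r] = [q,r] − [p,r] + [p,q]. For instance
  ∂ADF = DF − AF + AD,
  ∂BEM = EM − BM + BE.
As a 15×4 matrix over Z this has rank 4, with invariant factors (1,1,1,1).

Reading off H_k = ker ∂_k / im ∂_{k+1}:

  H_0: rank C_0 − rank ∂_1 = 9 − 8 = 1, and the invariant factors of ∂_1 are all 1, so H_0 = Z.
  H_1: rank ker ∂_1 − rank ∂_2 = (15 − 8) − 4 = 3, and the invariant factors of ∂_2 are all 1, so H_1 = Z^3.
  H_2: rank ker ∂_2 − rank ∂_3 = (4 − 4) − 0 = 0, and there is no ∂_3, so H_2 = 0.

H_0 = Z,  H_1 = Z^3,  H_2 = 0.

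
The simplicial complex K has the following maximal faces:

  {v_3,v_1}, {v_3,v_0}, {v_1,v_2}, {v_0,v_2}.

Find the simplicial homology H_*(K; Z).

H_0 ≅ Z,  H_1 ≅ Z.

Fix the vertex order v_0 < v_1 < v_2 < v_3 and write every simplex with vertices in increasing order. Then dim K = 1 and the simplices of K are:

  0-simplices (4): [v_0], [v_1], [v_2], [v_3]
  1-simplices (4): [v_0,v_2], [v_0,v_3], [v_1,v_2], [v_1,v_3]

so the chain groups are C_0 ≅ Z^4, C_1 ≅ Z^4.

The boundary map ∂_1: C_1 → C_0 maps an edge to its endpoints' difference, ∂[p,q] = q − p.
The resulting 4×4 matrix has rank 3, and its Smith normal form has invariant factors (1,1,1).

Computing H_k = (kernel of ∂_k) / (image of ∂_{k+1}):

  H_0: rank C_0 − rank ∂_1 = 4 − 3 = 1, and the invariant factors of ∂_1 are all 1, so H_0 ≅ Z.
  H_1: rank ker ∂_1 − rank ∂_2 = (4 − 3) − 0 = 1, and there is no ∂_2, so H_1 ≅ Z.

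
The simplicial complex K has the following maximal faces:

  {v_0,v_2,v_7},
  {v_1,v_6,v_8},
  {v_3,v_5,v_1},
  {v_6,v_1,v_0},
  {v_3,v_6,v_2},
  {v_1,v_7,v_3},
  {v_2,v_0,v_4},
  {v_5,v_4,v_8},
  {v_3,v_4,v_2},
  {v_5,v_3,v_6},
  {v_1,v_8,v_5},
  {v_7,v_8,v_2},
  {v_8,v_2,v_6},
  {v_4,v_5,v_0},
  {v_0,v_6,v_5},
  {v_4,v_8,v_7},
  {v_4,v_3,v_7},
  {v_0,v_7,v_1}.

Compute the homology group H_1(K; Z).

H_1 ≅ Z × Z/2.

Order the vertices as v_0 < v_1 < v_2 < v_3 < v_4 < v_5 < v_6 < v_7 < v_8. Listing each simplex with vertices in this order, K has dimension 2 with simplices:

  0-simplices (9): [v_0], [v_1], [v_2], [v_3], [v_4], [v_5], [v_6], [v_7], [v_8]
  1-simplices (27): (27 of them)
  2-simplices (18): (18 of them)

Hence C_0 ≅ Z^9, C_1 ≅ Z^27, C_2 ≅ Z^18.

Boundary ∂_1: C_1 → C_0 maps an edge to its endpoints' difference, ∂[p,q] = q − p. For instance
  ∂[v_0,v_1] = [v_1] − [v_0].
As a 9×27 matrix over Z this has rank 8, with invariant factors (1,1,1,1,1,1,1,1).

∂_2: C_2 → C_1 maps a triangle to the signed sum of its edges. For instance
  ∂[v_4,v_7,v_8] = [v_7,v_8] − [v_4,v_8] + [v_4,v_7],
  ∂[v_1,v_3,v_5] = [v_3,v_5] − [v_1,v_5] + [v_1,v_3].
As a 27×18 matrix over Z this has rank 18, with invariant factors (1,1,1,1,1,1,1,1,1,1,1,1,1,1,1,1,1,2).

Now H_k = ker ∂_k / im ∂_{k+1}, so:

  H_1: rank ker ∂_1 − rank ∂_2 = (27 − 8) − 18 = 1, and ∂_2 has invariant factor 2 > 1, so H_1 ≅ Z × Z/2.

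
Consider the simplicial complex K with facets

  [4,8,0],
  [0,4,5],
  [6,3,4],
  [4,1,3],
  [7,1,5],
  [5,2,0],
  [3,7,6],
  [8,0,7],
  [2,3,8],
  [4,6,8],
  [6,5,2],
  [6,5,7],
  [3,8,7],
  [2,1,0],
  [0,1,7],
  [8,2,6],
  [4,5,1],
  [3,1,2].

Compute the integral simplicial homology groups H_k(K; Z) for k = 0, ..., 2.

Take the total order 0 < 1 < 2 < 3 < 4 < 5 < 6 < 7 < 8 on the vertex set. Then K (dimension 2) consists of the simplices:

  0-simplices (9): [0], [1], [2], [3], [4], [5], [6], [7], [8]
  1-simplices (27): (27 of them)
  2-simplices (18): [0,1,2], [0,1,7], [0,2,5], [0,4,5], [0,4,8], [0,7,8], [1,2,3], [1,3,4], [1,4,5], [1,5,7], [2,3,8], [2,5,6], [2,6,8], [3,4,6], [3,6,7], [3,7,8], [4,6,8], [5,6,7]

so the chain groups are C_0 ≅ Z^9, C_1 ≅ Z^27, C_2 ≅ Z^18.

Boundary ∂_1: C_1 → C_0 sends each edge [p,q] (with p < q) to q − p. For instance
  ∂[5,7] = [7] − [5].
The resulting 9×27 matrix has rank 8, and its Smith normal form has invariant factors (1,1,1,1,1,1,1,1).

Boundary ∂_2: C_2 → C_1 maps a triangle to the signed sum of its edges. For instance
  ∂[2,6,8] = [6,8] − [2,8] + [2,6],
  ∂[0,2,5] = [2,5] − [0,5] + [0,2].
As a 27×18 matrix over Z this has rank 18, with invariant factors (1,1,1,1,1,1,1,1,1,1,1,1,1,1,1,1,1,2).

From H_k ≅ ker(∂_k) / im(∂_{k+1}) we obtain:

  H_0: rank C_0 − rank ∂_1 = 9 − 8 = 1, and the invariant factors of ∂_1 are all 1, so H_0 = Z.
  H_1: rank ker ∂_1 − rank ∂_2 = (27 − 8) − 18 = 1, and ∂_2 has invariant factor 2 > 1, so H_1 = Z ⊕ Z/2Z.
  H_2: rank ker ∂_2 − rank ∂_3 = (18 − 18) − 0 = 0, and there is no ∂_3, so H_2 = 0.

H_0 = Z,  H_1 = Z ⊕ Z/2Z,  H_2 = 0.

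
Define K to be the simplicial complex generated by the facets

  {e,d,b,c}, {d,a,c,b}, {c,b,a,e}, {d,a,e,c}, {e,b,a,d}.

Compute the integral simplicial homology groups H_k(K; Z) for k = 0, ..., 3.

H_0 ≅ Z,  H_1 = 0,  H_2 = 0,  H_3 ≅ Z.

Fix the vertex order a < b < c < d < e and write every simplex with vertices in increasing order. Then dim K = 3 and the simplices of K are:

  0-simplices (5): a, b, c, d, e
  1-simplices (10): ab, ac, ad, ae, bc, bd, be, cd, ce, de
  2-simplices (10): abc, abd, abe, acd, ace, ade, bcd, bce, bde, cde
  3-simplices (5): abcd, abce, abde, acde, bcde

giving chain groups C_0 ≅ Z^5, C_1 ≅ Z^10, C_2 ≅ Z^10, C_3 ≅ Z^5.

The boundary map ∂_1: C_1 → C_0 sends each edge [p,q] (with p < q) to q − p. For instance
  ∂be = e − b.
As a 5×10 matrix over Z this has rank 4, with invariant factors (1,1,1,1).

The boundary map ∂_2: C_2 → C_1 maps a triangle to the signed sum of its edges. For instance
  ∂acd = cd − ad + ac,
  ∂cde = de − ce + cd.
The 10×10 boundary matrix has rank 6 and Smith normal form diag(1,1,1,1,1,1).

Boundary ∂_3: C_3 → C_2 sends each 3-simplex σ to the alternating sum Σ_i (−1)^i (σ with its i-th vertex removed). For instance
  ∂abde = bde − ade + abe − abd,
  ∂acde = cde − ade + ace − acd.
The resulting 10×5 matrix has rank 4, and its Smith normal form has invariant factors (1,1,1,1).

Now H_k = ker ∂_k / im ∂_{k+1}, so:

  H_0: rank C_0 − rank ∂_1 = 5 − 4 = 1, and the invariant factors of ∂_1 are all 1, so H_0 ≅ Z.
  H_1: rank ker ∂_1 − rank ∂_2 = (10 − 4) − 6 = 0, and the invariant factors of ∂_2 are all 1, so H_1 ≅ 0.
  H_2: rank ker ∂_2 − rank ∂_3 = (10 − 6) − 4 = 0, and the invariant factors of ∂_3 are all 1, so H_2 ≅ 0.
  H_3: rank ker ∂_3 − rank ∂_4 = (5 − 4) − 0 = 1, and there is no ∂_4, so H_3 ≅ Z.

(K is a triangulation of the 3-sphere S^3.)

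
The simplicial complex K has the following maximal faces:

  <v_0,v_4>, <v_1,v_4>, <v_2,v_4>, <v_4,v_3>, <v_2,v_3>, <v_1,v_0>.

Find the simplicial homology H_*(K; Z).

Order the vertices as v_0 < v_1 < v_2 < v_3 < v_4. Listing each simplex with vertices in this order, K has dimension 1 with simplices:

  0-simplices (5): [v_0], [v_1], [v_2], [v_3], [v_4]
  1-simplices (6): [v_0,v_1], [v_0,v_4], [v_1,v_4], [v_2,v_3], [v_2,v_4], [v_3,v_4]

giving chain groups C_0 ≅ Z^5, C_1 ≅ Z^6.

The boundary map ∂_1: C_1 → C_0 sends each edge [p,q] (with p < q) to q − p. For instance
  ∂[v_2,v_3] = [v_3] − [v_2].
The 5×6 boundary matrix has rank 4 and Smith normal form diag(1,1,1,1).

Now H_k = ker ∂_k / im ∂_{k+1}, so:

  H_0: rank C_0 − rank ∂_1 = 5 − 4 = 1, and the invariant factors of ∂_1 are all 1, so H_0 = Z.
  H_1: rank ker ∂_1 − rank ∂_2 = (6 − 4) − 0 = 2, and there is no ∂_2, so H_1 = Z^2.

(K is a triangulation of a wedge of 2 circles.)

H_0 = Z,  H_1 = Z^2.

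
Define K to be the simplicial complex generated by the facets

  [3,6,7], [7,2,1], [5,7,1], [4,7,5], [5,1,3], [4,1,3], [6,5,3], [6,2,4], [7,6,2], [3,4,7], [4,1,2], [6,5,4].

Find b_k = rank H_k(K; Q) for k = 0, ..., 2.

Fix the vertex order 1 < 2 < 3 < 4 < 5 < 6 < 7 and write every simplex with vertices in increasing order. Then dim K = 2 and the simplices of K are:

  0-simplices (7): [1], [2], [3], [4], [5], [6], [7]
  1-simplices (18): [1,2], [1,3], [1,4], [1,5], [1,7], [2,4], [2,6], [2,7], [3,4], [3,5], [3,6], [3,7], [4,5], [4,6], [4,7], [5,6], [5,7], [6,7]
  2-simplices (12): [1,2,4], [1,2,7], [1,3,4], [1,3,5], [1,5,7], [2,4,6], [2,6,7], [3,4,7], [3,5,6], [3,6,7], [4,5,6], [4,5,7]

so the chain groups are C_0 ≅ Z^7, C_1 ≅ Z^18, C_2 ≅ Z^12.

The boundary map ∂_1: C_1 → C_0 maps an edge to its endpoints' difference, ∂[p,q] = q − p. For instance
  ∂[2,7] = [7] − [2].
As a 7×18 matrix over Z this has rank 6, with invariant factors (1,1,1,1,1,1).

Boundary ∂_2: C_2 → C_1 maps a triangle to the signed sum of its edges. For instance
  ∂[1,2,4] = [2,4] − [1,4] + [1,2],
  ∂[4,5,7] = [5,7] − [4,7] + [4,5].
As a 18×12 matrix over Z this has rank 12, with invariant factors (1,1,1,1,1,1,1,1,1,1,1,2).

Reading off H_k = ker ∂_k / im ∂_{k+1}:

  H_0: rank C_0 − rank ∂_1 = 7 − 6 = 1, and the invariant factors of ∂_1 are all 1, so H_0 ≅ Z.
  H_1: rank ker ∂_1 − rank ∂_2 = (18 − 6) − 12 = 0, and ∂_2 has invariant factor 2 > 1, so H_1 ≅ Z/2.
  H_2: rank ker ∂_2 − rank ∂_3 = (12 − 12) − 0 = 0, and there is no ∂_3, so H_2 ≅ 0.

As a check, the Euler characteristic is 7 − 18 + 12 = 1, which agrees with 1 − 0 + 0 = 1.
(K is a triangulation of the real projective plane RP^2.)

Hence the Betti numbers are b_0 = 1, b_1 = 0, b_2 = 0.

b_0 = 1, b_1 = 0, b_2 = 0.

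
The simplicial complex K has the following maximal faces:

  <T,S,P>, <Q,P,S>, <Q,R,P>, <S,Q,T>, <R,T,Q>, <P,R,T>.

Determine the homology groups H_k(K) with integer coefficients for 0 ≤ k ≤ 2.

H_0 ≅ Z,  H_1 = 0,  H_2 ≅ Z.

K has 5 vertices, 9 edges, 6 triangles.
rank ∂_0 = 0, rank ∂_1 = 4 ⇒ b_0 = 5 − 0 − 4 = 1; all invariant factors of ∂_1 are 1 so no torsion. So H_0 ≅ Z.
rank ∂_1 = 4, rank ∂_2 = 5 ⇒ b_1 = 9 − 4 − 5 = 0; all invariant factors of ∂_2 are 1 so no torsion. So H_1 ≅ 0.
rank ∂_2 = 5, rank ∂_3 = 0 ⇒ b_2 = 6 − 5 − 0 = 1. So H_2 ≅ Z.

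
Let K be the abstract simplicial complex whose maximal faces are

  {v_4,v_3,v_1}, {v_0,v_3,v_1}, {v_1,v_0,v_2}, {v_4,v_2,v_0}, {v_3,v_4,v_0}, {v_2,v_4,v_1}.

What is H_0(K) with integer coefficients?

H_0 ≅ Z.

Take the total order v_0 < v_1 < v_2 < v_3 < v_4 on the vertex set. Then K (dimension 2) consists of the simplices:

  0-simplices (5): [v_0], [v_1], [v_2], [v_3], [v_4]
  1-simplices (9): [v_0,v_1], [v_0,v_2], [v_0,v_3], [v_0,v_4], [v_1,v_2], [v_1,v_3], [v_1,v_4], [v_2,v_4], [v_3,v_4]
  2-simplices (6): [v_0,v_1,v_2], [v_0,v_1,v_3], [v_0,v_2,v_4], [v_0,v_3,v_4], [v_1,v_2,v_4], [v_1,v_3,v_4]

Hence C_0 ≅ Z^5, C_1 ≅ Z^9, C_2 ≅ Z^6.

∂_1: C_1 → C_0 is given by ∂[p,q] = [q] − [p].
As a 5×9 matrix over Z this has rank 4, with invariant factors (1,1,1,1).

Boundary ∂_2: C_2 → C_1 acts by ∂[p,q,r] = [q,r] − [p,r] + [p,q]. For instance
  ∂[v_0,v_2,v_4] = [v_2,v_4] − [v_0,v_4] + [v_0,v_2],
  ∂[v_0,v_3,v_4] = [v_3,v_4] − [v_0,v_4] + [v_0,v_3].
The 9×6 boundary matrix has rank 5 and Smith normal form diag(1,1,1,1,1).

Now H_k = ker ∂_k / im ∂_{k+1}, so:

  H_0: rank C_0 − rank ∂_1 = 5 − 4 = 1, and the invariant factors of ∂_1 are all 1, so H_0 ≅ Z.

(K is a triangulation of the 2-sphere S^2.)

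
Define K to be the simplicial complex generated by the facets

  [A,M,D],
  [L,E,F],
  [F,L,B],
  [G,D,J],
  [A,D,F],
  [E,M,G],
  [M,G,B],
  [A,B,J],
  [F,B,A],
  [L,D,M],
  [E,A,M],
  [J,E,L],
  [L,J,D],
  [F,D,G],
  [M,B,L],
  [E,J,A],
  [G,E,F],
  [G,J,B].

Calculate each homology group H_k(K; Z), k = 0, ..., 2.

H_0 = Z,  H_1 = Z^2,  H_2 = Z.

Fix the vertex order A < B < D < E < F < G < J < L < M and write every simplex with vertices in increasing order. Then dim K = 2 and the simplices of K are:

  0-simplices (9): A, B, D, E, F, G, J, L, M
  1-simplices (27): AB, AD, AE, AF, AJ, AM, BF, BG, BJ, BL, BM, DF, DG, DJ, DL, DM, EF, EG, EJ, EL, EM, FG, FL, GJ, GM, JL, LM
  2-simplices (18): ABF, ABJ, ADF, ADM, AEJ, AEM, BFL, BGJ, BGM, BLM, DFG, DGJ, DJL, DLM, EFG, EFL, EGM, EJL

giving chain groups C_0 ≅ Z^9, C_1 ≅ Z^27, C_2 ≅ Z^18.

Boundary ∂_1: C_1 → C_0 maps an edge to its endpoints' difference, ∂[p,q] = q − p. For instance
  ∂GM = M − G.
The resulting 9×27 matrix has rank 8, and its Smith normal form has invariant factors (1,1,1,1,1,1,1,1).

The boundary map ∂_2: C_2 → C_1 maps a triangle to the signed sum of its edges. For instance
  ∂BLM = LM − BM + BL,
  ∂AEM = EM − AM + AE.
As a 27×18 matrix over Z this has rank 17, with invariant factors (1,1,1,1,1,1,1,1,1,1,1,1,1,1,1,1,1).

Reading off H_k = ker ∂_k / im ∂_{k+1}:

  H_0: rank C_0 − rank ∂_1 = 9 − 8 = 1, and the invariant factors of ∂_1 are all 1, so H_0 = Z.
  H_1: rank ker ∂_1 − rank ∂_2 = (27 − 8) − 17 = 2, and the invariant factors of ∂_2 are all 1, so H_1 = Z^2.
  H_2: rank ker ∂_2 − rank ∂_3 = (18 − 17) − 0 = 1, and there is no ∂_3, so H_2 = Z.

(K is a triangulation of the torus T^2.)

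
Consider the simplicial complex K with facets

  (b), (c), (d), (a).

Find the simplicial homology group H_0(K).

Order the vertices as a < b < c < d. Listing each simplex with vertices in this order, K has dimension 0 with simplices:

  0-simplices (4): a, b, c, d

giving chain groups C_0 ≅ Z^4.

Computing H_k = (kernel of ∂_k) / (image of ∂_{k+1}):

  H_0: rank C_0 − rank ∂_1 = 4 − 0 = 4, and there is no ∂_1, so H_0 ≅ Z^4.

H_0 = Z^4.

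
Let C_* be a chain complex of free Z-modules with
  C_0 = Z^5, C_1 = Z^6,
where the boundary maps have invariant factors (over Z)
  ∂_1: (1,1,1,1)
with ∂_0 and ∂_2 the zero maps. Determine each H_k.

H_0: b_0 = 5 − 0 − 4 = 1; torsion from ∂_1 factors > 1: none. So H_0 = Z.
H_1: b_1 = 6 − 4 − 0 = 2; torsion from ∂_2 factors > 1: none. So H_1 = Z^2.

H_0 = Z,  H_1 = Z^2.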